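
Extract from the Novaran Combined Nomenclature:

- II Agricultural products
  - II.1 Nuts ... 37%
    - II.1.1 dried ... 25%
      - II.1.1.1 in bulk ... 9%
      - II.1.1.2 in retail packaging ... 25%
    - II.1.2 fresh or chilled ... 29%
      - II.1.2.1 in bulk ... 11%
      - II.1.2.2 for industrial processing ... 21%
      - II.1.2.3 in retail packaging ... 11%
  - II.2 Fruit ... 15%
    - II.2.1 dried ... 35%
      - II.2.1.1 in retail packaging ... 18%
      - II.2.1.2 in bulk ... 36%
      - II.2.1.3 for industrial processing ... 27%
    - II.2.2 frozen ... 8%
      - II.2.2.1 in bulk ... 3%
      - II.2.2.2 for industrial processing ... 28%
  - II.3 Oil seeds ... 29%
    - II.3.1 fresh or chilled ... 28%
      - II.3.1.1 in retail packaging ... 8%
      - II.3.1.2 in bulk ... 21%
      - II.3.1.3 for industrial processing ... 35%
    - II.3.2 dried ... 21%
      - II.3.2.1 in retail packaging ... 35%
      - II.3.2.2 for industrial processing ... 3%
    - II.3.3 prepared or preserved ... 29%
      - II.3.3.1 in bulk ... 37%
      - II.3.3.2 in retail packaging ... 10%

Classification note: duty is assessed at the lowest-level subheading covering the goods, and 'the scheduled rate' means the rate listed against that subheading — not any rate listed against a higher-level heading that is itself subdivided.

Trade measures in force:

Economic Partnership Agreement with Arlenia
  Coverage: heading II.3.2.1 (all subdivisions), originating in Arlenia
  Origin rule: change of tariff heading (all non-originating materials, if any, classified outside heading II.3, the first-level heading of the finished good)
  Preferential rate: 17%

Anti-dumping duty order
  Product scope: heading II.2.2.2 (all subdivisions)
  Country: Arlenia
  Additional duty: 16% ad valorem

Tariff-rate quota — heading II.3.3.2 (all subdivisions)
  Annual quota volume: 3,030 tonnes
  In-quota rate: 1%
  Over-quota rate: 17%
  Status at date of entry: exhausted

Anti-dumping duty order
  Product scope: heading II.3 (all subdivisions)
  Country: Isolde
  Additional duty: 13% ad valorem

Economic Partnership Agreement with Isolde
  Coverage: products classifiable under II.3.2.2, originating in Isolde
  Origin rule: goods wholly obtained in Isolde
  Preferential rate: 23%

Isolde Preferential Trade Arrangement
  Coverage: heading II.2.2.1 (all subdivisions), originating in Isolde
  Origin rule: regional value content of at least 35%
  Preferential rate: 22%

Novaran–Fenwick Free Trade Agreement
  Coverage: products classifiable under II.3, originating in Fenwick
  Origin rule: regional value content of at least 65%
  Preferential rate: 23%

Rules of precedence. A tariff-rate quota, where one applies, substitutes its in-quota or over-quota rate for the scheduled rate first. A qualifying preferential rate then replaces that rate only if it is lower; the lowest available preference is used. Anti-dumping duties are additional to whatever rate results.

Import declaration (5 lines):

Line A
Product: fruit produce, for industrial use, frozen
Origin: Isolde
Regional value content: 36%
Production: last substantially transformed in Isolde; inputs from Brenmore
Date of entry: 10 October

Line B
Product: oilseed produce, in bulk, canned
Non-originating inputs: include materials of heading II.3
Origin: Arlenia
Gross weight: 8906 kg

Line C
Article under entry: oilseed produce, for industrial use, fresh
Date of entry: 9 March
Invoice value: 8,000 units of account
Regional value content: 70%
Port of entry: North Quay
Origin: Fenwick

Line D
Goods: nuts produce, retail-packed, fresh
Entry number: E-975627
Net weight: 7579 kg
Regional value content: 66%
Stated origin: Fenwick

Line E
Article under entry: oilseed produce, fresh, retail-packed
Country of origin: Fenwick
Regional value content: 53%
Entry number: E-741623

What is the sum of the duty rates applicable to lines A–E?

Line A: fruit → II.2; frozen → II.2.2; for industrial use → II.2.2.2. Scheduled 28%. Isolde agreement on II.3.2.2: II.2.2.2 not covered; Isolde agreement on II.2.2.1: II.2.2.2 not covered. → 28%.
Line B: oilseed → II.3; canned → II.3.3; in bulk → II.3.3.1. Scheduled 37%. Arlenia agreement on II.3.2.1: II.3.3.1 not covered. → 37%.
Line C: oilseed → II.3; fresh → II.3.1; for industrial use → II.3.1.3. Scheduled 35%. Fenwick agreement on II.3: RVC ≥ 65% → 23% available; preferential 23%. → 23%.
Line D: nuts → II.1; fresh → II.1.2; retail-packed → II.1.2.3. Scheduled 11%. Fenwick agreement on II.3: II.1.2.3 not covered. → 11%.
Line E: oilseed → II.3; fresh → II.3.1; retail-packed → II.3.1.1. Scheduled 8%. Fenwick agreement on II.3: RVC < 65%. → 8%.
Sum: 28% + 37% + 23% + 11% + 8% = 107%.

107%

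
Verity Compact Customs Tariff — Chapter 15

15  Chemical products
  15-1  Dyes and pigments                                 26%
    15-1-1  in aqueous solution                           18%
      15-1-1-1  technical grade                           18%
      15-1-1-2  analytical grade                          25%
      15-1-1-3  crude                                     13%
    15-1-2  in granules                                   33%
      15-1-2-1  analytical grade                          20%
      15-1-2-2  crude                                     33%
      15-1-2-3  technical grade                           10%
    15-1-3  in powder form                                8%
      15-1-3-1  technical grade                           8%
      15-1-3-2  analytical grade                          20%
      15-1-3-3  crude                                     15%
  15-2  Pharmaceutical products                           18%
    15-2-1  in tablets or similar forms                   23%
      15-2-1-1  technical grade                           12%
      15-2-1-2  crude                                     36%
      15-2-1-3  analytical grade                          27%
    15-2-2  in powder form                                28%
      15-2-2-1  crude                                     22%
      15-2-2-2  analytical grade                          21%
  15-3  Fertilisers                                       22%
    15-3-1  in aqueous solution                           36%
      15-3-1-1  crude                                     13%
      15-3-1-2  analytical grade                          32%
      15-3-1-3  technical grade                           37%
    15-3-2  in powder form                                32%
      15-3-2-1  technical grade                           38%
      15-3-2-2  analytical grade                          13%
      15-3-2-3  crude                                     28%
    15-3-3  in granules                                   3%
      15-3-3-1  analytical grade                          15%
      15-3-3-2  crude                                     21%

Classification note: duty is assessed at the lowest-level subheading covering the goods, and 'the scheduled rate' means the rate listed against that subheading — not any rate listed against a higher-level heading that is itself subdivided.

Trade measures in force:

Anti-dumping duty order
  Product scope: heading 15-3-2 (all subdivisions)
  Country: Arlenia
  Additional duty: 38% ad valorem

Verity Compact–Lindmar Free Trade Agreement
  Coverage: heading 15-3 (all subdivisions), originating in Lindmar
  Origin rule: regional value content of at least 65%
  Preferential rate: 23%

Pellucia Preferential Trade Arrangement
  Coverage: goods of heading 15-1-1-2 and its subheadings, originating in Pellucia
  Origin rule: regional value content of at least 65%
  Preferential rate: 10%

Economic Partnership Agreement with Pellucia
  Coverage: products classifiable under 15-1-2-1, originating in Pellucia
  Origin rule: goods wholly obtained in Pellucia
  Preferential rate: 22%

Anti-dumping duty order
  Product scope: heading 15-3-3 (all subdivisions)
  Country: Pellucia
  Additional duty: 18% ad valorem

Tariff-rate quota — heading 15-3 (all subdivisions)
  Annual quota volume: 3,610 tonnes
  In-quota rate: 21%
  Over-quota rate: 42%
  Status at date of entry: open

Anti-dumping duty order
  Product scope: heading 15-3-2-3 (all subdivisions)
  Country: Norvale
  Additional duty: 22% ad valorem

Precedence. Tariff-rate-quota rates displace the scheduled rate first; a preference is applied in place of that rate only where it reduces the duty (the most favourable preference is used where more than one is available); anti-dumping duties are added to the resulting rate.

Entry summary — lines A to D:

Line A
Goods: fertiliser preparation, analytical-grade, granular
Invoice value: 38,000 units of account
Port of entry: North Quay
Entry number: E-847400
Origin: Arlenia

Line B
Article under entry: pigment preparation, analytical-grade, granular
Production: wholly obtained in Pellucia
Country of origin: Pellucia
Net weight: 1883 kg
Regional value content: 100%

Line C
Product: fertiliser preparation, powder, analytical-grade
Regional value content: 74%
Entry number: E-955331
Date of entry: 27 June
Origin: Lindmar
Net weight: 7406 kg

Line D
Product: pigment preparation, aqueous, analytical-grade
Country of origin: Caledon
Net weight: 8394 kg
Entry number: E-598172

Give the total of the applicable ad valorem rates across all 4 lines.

Line A: fertiliser → 15-3; granular → 15-3-3; analytical-grade → 15-3-3-1. Scheduled 15%. quota on 15-3 open → in-quota 21%. → 21%.
Line B: pigment → 15-1; granular → 15-1-2; analytical-grade → 15-1-2-1. Scheduled 20%. Pellucia agreement on 15-1-1-2: 15-1-2-1 not covered; Pellucia agreement on 15-1-2-1: wholly obtained → 22% available; preference 22% not lower than 20% → no reduction. → 20%.
Line C: fertiliser → 15-3; powder → 15-3-2; analytical-grade → 15-3-2-2. Scheduled 13%. quota on 15-3 open → in-quota 21%; Lindmar agreement on 15-3: RVC ≥ 65% → 23% available; preference 23% not lower than 21% → no reduction. → 21%.
Line D: pigment → 15-1; aqueous → 15-1-1; analytical-grade → 15-1-1-2. Scheduled 25%. No special measure applies. → 25%.
Sum: 21% + 20% + 21% + 25% = 87%.

87%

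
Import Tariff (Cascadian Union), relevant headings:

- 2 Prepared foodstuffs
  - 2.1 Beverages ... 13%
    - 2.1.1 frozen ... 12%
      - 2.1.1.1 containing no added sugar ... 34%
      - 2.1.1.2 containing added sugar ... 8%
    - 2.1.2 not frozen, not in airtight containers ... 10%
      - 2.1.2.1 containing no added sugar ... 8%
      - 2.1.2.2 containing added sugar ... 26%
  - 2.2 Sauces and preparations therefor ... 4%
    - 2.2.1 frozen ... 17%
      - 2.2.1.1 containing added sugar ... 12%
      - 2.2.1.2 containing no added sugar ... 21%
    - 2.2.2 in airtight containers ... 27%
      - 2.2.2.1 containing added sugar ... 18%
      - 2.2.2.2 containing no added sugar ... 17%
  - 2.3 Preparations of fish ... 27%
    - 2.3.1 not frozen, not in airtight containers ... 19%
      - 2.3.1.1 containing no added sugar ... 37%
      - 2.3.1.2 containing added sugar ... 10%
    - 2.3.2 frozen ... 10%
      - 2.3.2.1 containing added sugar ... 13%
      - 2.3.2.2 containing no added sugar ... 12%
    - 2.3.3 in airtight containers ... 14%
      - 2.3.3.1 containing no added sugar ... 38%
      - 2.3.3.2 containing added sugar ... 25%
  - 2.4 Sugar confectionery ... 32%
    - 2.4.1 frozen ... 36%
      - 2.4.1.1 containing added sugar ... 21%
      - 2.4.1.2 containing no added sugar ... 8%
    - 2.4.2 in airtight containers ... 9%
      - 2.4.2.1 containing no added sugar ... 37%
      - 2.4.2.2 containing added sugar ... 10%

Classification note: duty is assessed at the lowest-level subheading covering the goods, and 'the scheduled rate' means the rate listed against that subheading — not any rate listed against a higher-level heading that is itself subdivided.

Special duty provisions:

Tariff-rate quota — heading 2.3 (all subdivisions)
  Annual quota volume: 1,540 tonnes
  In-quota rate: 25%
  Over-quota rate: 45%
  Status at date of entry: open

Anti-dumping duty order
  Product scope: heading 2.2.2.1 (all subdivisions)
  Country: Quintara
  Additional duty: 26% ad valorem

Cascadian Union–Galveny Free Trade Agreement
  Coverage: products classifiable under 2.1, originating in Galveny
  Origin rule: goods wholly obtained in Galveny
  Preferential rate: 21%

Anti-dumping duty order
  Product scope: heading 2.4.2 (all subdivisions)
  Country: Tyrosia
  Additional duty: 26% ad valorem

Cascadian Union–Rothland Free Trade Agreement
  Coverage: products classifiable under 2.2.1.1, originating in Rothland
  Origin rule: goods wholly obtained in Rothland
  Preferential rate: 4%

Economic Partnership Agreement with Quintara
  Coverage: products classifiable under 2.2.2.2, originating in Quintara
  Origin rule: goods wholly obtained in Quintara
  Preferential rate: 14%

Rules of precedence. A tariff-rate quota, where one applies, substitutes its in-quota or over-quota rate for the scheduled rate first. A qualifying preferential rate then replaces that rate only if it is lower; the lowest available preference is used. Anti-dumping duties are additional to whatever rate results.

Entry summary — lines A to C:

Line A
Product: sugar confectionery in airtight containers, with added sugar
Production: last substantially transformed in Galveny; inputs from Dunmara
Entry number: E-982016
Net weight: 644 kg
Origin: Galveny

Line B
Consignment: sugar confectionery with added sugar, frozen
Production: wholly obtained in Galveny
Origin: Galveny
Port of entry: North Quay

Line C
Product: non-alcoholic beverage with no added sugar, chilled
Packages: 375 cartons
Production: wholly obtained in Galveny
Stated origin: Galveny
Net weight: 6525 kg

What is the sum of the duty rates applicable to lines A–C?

Line A: sugar confectionery → 2.4; in airtight containers → 2.4.2; with added sugar → 2.4.2.2. Scheduled 10%. Galveny agreement on 2.1: 2.4.2.2 not covered. → 10%.
Line B: sugar confectionery → 2.4; frozen → 2.4.1; with added sugar → 2.4.1.1. Scheduled 21%. Galveny agreement on 2.1: 2.4.1.1 not covered. → 21%.
Line C: non-alcoholic beverage → 2.1; chilled → 2.1.2; with no added sugar → 2.1.2.1. Scheduled 8%. Galveny agreement on 2.1: wholly obtained → 21% available; preference 21% not lower than 8% → no reduction. → 8%.
Sum: 10% + 21% + 8% = 39%.

39%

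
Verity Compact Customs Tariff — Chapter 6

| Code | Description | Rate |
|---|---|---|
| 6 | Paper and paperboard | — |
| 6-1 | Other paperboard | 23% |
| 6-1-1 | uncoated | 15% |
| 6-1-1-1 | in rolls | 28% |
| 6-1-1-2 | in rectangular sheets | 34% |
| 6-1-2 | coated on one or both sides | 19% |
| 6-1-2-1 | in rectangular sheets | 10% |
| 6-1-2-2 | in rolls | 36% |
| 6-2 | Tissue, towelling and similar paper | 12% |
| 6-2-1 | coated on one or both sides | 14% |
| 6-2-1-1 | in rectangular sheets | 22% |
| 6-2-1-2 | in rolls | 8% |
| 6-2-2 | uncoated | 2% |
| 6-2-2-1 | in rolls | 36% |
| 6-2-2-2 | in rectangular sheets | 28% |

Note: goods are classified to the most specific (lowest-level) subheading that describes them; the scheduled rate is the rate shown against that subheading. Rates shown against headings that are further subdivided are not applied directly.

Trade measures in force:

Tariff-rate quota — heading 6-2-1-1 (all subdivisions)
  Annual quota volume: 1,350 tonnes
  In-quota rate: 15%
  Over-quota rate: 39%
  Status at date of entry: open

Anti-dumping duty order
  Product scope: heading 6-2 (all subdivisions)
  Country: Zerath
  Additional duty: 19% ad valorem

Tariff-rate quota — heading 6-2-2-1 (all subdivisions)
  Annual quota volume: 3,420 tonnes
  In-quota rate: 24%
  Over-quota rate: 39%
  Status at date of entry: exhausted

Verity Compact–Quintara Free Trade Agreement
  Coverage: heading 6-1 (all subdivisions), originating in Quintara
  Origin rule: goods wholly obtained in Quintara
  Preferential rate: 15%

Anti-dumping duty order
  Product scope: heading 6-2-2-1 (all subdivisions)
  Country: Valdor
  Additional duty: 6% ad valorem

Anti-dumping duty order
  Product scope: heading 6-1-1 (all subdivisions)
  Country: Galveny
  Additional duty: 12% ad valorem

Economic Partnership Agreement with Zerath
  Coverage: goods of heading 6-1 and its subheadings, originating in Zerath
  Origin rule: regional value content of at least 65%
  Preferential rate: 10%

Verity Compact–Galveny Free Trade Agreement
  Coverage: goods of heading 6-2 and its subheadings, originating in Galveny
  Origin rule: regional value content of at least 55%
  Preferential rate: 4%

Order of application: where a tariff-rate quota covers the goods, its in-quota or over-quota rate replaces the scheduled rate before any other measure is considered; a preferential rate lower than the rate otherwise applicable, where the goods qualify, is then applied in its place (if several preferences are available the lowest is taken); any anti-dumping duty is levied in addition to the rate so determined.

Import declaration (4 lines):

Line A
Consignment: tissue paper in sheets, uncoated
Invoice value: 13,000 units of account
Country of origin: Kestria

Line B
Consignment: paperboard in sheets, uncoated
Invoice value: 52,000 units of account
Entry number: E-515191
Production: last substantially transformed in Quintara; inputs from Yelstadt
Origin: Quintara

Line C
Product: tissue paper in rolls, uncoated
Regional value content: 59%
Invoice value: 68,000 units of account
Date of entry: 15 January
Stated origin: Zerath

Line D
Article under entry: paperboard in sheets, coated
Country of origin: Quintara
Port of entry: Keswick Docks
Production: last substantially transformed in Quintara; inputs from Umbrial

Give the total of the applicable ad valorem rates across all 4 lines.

130%

Line A: tissue paper → 6-2; uncoated → 6-2-2; in sheets → 6-2-2-2. Scheduled 28%. No special measure applies. → 28%.
Line B: paperboard → 6-1; uncoated → 6-1-1; in sheets → 6-1-1-2. Scheduled 34%. Quintara agreement on 6-1: not wholly obtained. → 34%.
Line C: tissue paper → 6-2; uncoated → 6-2-2; in rolls → 6-2-2-1. Scheduled 36%. quota on 6-2-2-1 exhausted → over-quota 39%; Zerath agreement on 6-1: 6-2-2-1 not covered; anti-dumping (Zerath, 6-2): +19%; total 39% + 19% = 58%. → 58%.
Line D: paperboard → 6-1; coated → 6-1-2; in sheets → 6-1-2-1. Scheduled 10%. Quintara agreement on 6-1: not wholly obtained. → 10%.
Sum: 28% + 34% + 58% + 10% = 130%.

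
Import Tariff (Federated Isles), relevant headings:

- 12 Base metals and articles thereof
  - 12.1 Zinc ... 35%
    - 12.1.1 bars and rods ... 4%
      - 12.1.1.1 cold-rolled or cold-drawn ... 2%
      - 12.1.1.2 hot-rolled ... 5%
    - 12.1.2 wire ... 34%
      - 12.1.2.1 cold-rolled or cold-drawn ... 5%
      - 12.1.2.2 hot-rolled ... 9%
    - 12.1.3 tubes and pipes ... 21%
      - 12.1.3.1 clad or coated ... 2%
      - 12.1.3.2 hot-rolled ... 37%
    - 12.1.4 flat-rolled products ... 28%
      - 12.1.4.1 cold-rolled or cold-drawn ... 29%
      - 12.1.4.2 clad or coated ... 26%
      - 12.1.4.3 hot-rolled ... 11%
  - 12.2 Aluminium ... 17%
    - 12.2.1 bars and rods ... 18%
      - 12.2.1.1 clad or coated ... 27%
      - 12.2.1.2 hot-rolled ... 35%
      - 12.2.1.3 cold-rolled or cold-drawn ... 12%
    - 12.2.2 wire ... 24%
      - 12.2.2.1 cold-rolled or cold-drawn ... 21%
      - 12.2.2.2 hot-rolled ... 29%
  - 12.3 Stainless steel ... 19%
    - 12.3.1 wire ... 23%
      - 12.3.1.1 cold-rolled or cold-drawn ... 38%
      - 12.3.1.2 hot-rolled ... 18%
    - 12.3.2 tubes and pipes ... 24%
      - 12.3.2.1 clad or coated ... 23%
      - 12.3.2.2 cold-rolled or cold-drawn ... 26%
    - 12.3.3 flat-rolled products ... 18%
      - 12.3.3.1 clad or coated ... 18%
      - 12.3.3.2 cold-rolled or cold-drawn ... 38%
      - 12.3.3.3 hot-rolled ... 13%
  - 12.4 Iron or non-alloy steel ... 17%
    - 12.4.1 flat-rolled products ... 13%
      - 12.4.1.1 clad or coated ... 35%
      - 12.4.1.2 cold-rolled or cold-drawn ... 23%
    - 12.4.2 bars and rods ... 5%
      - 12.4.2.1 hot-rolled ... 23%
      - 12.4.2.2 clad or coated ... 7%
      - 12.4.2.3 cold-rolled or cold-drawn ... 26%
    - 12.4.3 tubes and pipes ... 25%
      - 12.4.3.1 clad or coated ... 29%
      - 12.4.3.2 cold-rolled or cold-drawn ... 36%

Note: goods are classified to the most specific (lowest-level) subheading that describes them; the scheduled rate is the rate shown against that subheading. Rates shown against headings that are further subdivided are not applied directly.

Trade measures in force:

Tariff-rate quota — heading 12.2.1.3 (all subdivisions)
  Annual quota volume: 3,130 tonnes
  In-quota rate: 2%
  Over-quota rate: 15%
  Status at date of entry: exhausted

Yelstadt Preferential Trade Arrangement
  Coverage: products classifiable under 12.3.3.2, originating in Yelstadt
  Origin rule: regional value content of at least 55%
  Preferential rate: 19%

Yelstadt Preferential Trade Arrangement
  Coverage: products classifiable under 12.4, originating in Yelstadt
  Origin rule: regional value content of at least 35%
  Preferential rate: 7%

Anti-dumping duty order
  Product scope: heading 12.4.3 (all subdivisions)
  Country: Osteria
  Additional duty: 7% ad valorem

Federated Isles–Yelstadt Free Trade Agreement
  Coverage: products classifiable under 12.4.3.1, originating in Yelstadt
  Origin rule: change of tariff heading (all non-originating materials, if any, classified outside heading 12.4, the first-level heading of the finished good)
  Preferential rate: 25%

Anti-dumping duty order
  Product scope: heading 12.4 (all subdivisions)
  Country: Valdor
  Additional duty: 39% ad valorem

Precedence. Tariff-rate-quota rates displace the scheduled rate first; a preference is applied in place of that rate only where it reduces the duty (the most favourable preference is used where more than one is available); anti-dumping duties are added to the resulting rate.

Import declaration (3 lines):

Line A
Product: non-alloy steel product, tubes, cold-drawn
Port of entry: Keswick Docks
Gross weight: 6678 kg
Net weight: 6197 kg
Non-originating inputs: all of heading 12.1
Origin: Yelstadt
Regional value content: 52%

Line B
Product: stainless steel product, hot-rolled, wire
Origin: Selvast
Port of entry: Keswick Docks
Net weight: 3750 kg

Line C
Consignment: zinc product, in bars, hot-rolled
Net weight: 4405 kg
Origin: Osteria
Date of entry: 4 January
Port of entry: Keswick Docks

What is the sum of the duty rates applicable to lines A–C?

30%

Line A: non-alloy steel → 12.4; tubes → 12.4.3; cold-drawn → 12.4.3.2. Scheduled 36%. Yelstadt agreement on 12.3.3.2: 12.4.3.2 not covered; Yelstadt agreement on 12.4: RVC ≥ 35% → 7% available; Yelstadt agreement on 12.4.3.1: 12.4.3.2 not covered; preferential 7%. → 7%.
Line B: stainless steel → 12.3; wire → 12.3.1; hot-rolled → 12.3.1.2. Scheduled 18%. No special measure applies. → 18%.
Line C: zinc → 12.1; in bars → 12.1.1; hot-rolled → 12.1.1.2. Scheduled 5%. No special measure applies. → 5%.
Sum: 7% + 18% + 5% = 30%.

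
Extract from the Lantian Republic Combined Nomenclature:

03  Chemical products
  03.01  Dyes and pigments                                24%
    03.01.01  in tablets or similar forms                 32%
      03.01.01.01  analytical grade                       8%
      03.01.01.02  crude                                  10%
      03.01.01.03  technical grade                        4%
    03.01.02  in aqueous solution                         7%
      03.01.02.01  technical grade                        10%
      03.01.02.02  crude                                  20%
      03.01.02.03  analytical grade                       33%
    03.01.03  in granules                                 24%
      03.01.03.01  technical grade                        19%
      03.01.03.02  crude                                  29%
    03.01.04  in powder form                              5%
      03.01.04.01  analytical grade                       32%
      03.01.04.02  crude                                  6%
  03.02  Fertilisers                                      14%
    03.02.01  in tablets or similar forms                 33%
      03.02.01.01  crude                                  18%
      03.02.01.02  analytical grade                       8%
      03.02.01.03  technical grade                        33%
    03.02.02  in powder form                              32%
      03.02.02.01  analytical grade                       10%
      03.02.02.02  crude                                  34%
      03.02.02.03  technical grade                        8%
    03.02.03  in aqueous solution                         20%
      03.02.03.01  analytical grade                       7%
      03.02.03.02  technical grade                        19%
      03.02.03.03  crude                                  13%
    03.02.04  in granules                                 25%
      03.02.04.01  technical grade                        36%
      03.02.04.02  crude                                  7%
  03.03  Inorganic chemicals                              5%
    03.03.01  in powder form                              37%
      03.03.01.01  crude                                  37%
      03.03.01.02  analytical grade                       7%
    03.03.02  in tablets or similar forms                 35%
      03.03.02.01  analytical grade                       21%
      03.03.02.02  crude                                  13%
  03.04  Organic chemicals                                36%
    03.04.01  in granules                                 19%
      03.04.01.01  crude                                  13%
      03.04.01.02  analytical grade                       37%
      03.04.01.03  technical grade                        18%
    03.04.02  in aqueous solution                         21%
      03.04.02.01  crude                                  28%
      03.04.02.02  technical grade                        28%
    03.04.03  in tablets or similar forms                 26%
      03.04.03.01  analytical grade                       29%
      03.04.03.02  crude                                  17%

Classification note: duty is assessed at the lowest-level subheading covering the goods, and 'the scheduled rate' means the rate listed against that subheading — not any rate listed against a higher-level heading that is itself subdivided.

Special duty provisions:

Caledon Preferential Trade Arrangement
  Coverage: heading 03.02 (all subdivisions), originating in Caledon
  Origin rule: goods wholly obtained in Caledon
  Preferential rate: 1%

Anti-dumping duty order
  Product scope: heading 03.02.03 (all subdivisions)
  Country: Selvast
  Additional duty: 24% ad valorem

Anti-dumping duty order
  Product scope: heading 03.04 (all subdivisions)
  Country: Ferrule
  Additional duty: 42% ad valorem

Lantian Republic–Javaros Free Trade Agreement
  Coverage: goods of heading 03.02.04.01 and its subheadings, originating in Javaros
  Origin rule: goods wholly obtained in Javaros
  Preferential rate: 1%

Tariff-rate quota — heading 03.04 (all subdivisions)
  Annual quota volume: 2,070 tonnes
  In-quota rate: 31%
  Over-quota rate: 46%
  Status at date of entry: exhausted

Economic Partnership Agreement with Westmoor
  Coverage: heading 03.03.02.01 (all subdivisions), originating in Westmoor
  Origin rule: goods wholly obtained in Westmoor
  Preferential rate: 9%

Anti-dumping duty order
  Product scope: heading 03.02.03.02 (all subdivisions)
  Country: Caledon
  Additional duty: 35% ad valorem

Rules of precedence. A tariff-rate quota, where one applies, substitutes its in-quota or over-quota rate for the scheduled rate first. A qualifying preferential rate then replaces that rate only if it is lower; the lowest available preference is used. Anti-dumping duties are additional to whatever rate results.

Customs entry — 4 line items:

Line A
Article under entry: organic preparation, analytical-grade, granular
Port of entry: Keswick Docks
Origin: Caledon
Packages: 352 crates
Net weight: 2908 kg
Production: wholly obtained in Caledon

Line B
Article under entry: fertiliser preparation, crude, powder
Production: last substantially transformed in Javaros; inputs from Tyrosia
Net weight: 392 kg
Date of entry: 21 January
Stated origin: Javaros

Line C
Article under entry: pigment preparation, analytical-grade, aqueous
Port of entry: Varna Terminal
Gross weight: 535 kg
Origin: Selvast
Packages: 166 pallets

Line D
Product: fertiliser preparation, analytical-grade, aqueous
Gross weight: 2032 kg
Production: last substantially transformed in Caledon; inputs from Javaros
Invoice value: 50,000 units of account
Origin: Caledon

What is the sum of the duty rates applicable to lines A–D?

Line A: organic → 03.04; granular → 03.04.01; analytical-grade → 03.04.01.02. Scheduled 37%. quota on 03.04 exhausted → over-quota 46%; Caledon agreement on 03.02: 03.04.01.02 not covered. → 46%.
Line B: fertiliser → 03.02; powder → 03.02.02; crude → 03.02.02.02. Scheduled 34%. Javaros agreement on 03.02.04.01: 03.02.02.02 not covered. → 34%.
Line C: pigment → 03.01; aqueous → 03.01.02; analytical-grade → 03.01.02.03. Scheduled 33%. No special measure applies. → 33%.
Line D: fertiliser → 03.02; aqueous → 03.02.03; analytical-grade → 03.02.03.01. Scheduled 7%. Caledon agreement on 03.02: not wholly obtained. → 7%.
Sum: 46% + 34% + 33% + 7% = 120%.

120%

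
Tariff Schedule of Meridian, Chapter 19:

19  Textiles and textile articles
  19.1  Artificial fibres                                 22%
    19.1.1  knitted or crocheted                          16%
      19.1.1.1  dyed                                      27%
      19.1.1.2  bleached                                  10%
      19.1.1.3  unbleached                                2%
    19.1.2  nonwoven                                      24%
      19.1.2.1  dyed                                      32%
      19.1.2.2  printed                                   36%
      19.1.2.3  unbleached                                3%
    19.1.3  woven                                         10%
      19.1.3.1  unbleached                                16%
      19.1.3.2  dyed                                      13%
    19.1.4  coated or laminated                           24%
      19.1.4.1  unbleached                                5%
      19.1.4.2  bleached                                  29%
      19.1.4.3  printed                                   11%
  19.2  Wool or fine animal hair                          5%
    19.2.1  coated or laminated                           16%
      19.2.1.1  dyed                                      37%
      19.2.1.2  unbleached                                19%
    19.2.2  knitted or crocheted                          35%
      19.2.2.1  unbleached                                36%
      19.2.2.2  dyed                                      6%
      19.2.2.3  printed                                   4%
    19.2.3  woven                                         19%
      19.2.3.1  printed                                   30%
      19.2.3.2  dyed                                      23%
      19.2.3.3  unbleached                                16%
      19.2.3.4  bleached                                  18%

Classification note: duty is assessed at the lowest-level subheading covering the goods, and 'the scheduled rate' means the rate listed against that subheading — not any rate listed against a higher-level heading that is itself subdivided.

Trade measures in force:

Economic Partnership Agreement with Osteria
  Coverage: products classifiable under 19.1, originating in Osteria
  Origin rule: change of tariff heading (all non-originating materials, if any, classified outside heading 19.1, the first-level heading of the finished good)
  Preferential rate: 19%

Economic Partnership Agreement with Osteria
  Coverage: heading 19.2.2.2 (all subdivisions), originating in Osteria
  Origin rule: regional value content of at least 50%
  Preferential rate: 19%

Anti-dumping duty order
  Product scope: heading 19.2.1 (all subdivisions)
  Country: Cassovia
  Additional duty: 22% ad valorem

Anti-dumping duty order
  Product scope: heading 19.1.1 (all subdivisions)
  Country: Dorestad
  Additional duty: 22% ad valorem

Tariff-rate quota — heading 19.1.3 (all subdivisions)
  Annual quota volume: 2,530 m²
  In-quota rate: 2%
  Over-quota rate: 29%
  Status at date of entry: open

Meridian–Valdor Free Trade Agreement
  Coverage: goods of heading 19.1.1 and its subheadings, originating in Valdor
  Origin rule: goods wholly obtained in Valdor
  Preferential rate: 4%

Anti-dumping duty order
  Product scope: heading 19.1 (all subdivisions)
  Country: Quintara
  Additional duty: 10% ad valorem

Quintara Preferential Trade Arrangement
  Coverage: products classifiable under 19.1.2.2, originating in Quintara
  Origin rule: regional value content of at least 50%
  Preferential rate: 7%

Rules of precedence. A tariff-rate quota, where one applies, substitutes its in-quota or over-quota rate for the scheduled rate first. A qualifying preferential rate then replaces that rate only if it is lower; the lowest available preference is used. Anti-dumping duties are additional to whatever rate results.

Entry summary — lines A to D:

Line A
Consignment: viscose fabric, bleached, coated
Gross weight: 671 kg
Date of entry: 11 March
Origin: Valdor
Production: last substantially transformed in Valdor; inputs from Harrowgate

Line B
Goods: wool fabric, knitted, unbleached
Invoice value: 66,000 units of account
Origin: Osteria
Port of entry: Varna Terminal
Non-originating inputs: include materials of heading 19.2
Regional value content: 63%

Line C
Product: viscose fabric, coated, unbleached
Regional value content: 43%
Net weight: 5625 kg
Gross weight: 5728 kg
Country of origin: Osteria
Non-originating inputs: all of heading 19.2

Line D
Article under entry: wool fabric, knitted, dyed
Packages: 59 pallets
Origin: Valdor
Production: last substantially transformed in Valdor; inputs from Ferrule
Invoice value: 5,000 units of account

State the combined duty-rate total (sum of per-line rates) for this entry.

76%

Line A: viscose → 19.1; coated → 19.1.4; bleached → 19.1.4.2. Scheduled 29%. Valdor agreement on 19.1.1: 19.1.4.2 not covered. → 29%.
Line B: wool → 19.2; knitted → 19.2.2; unbleached → 19.2.2.1. Scheduled 36%. Osteria agreement on 19.1: 19.2.2.1 not covered; Osteria agreement on 19.2.2.2: 19.2.2.1 not covered. → 36%.
Line C: viscose → 19.1; coated → 19.1.4; unbleached → 19.1.4.1. Scheduled 5%. Osteria agreement on 19.1: CTH met → 19% available; Osteria agreement on 19.2.2.2: 19.1.4.1 not covered; preference 19% not lower than 5% → no reduction. → 5%.
Line D: wool → 19.2; knitted → 19.2.2; dyed → 19.2.2.2. Scheduled 6%. Valdor agreement on 19.1.1: 19.2.2.2 not covered. → 6%.
Sum: 29% + 36% + 5% + 6% = 76%.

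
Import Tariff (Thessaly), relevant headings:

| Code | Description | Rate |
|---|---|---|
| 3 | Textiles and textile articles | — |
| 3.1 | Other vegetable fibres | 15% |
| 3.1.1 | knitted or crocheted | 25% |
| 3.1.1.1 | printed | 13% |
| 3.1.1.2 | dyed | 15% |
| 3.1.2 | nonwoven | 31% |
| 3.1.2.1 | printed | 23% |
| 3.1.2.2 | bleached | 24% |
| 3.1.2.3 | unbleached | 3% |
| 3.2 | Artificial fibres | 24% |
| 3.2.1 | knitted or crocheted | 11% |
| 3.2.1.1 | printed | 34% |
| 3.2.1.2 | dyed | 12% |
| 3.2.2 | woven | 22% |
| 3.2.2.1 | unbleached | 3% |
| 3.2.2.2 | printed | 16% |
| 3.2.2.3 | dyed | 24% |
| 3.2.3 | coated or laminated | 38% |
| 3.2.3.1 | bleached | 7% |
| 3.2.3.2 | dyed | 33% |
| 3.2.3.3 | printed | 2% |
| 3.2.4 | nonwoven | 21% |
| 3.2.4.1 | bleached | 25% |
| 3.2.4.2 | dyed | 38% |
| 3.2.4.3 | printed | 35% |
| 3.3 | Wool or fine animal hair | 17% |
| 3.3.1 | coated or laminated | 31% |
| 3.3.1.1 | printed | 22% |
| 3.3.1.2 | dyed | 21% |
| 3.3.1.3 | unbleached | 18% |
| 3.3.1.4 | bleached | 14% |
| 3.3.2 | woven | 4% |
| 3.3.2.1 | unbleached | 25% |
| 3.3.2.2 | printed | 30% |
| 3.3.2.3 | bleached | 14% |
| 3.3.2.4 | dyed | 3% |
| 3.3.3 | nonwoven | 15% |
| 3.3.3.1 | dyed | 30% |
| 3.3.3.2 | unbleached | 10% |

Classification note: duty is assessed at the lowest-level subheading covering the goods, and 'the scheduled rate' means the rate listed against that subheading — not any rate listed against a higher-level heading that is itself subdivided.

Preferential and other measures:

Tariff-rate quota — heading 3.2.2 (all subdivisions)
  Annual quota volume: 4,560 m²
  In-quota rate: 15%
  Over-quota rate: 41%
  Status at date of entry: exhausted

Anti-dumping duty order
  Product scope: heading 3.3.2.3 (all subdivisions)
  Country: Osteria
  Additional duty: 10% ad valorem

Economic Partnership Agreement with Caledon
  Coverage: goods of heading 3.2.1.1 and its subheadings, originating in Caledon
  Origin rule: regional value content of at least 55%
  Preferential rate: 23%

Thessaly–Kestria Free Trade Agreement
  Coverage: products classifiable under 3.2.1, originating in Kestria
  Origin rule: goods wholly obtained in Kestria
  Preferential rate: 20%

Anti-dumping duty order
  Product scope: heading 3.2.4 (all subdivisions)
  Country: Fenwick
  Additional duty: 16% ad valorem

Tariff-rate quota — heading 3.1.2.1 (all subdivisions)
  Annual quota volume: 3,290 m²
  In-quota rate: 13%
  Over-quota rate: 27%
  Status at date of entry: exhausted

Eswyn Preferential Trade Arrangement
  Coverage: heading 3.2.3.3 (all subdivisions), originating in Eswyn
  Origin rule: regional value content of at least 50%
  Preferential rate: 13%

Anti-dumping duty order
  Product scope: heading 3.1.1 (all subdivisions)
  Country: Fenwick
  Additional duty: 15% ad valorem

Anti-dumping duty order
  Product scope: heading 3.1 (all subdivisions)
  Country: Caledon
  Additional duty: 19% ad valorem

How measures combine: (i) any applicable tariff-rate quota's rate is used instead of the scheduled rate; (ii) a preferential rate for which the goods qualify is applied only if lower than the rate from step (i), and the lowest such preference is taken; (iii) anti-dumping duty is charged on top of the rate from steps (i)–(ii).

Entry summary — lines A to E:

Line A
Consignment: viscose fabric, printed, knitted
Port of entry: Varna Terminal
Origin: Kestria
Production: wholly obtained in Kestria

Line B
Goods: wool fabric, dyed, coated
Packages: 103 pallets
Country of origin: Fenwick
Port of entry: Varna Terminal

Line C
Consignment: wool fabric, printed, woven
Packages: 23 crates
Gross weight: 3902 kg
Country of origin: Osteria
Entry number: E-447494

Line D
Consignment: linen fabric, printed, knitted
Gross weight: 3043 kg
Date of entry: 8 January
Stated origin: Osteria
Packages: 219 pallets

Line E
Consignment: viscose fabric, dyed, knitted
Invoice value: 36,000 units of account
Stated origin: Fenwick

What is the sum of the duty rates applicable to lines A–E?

Line A: viscose → 3.2; knitted → 3.2.1; printed → 3.2.1.1. Scheduled 34%. Kestria agreement on 3.2.1: wholly obtained → 20% available; preferential 20%. → 20%.
Line B: wool → 3.3; coated → 3.3.1; dyed → 3.3.1.2. Scheduled 21%. No special measure applies. → 21%.
Line C: wool → 3.3; woven → 3.3.2; printed → 3.3.2.2. Scheduled 30%. No special measure applies. → 30%.
Line D: linen → 3.1; knitted → 3.1.1; printed → 3.1.1.1. Scheduled 13%. No special measure applies. → 13%.
Line E: viscose → 3.2; knitted → 3.2.1; dyed → 3.2.1.2. Scheduled 12%. No special measure applies. → 12%.
Sum: 20% + 21% + 30% + 13% + 12% = 96%.

96%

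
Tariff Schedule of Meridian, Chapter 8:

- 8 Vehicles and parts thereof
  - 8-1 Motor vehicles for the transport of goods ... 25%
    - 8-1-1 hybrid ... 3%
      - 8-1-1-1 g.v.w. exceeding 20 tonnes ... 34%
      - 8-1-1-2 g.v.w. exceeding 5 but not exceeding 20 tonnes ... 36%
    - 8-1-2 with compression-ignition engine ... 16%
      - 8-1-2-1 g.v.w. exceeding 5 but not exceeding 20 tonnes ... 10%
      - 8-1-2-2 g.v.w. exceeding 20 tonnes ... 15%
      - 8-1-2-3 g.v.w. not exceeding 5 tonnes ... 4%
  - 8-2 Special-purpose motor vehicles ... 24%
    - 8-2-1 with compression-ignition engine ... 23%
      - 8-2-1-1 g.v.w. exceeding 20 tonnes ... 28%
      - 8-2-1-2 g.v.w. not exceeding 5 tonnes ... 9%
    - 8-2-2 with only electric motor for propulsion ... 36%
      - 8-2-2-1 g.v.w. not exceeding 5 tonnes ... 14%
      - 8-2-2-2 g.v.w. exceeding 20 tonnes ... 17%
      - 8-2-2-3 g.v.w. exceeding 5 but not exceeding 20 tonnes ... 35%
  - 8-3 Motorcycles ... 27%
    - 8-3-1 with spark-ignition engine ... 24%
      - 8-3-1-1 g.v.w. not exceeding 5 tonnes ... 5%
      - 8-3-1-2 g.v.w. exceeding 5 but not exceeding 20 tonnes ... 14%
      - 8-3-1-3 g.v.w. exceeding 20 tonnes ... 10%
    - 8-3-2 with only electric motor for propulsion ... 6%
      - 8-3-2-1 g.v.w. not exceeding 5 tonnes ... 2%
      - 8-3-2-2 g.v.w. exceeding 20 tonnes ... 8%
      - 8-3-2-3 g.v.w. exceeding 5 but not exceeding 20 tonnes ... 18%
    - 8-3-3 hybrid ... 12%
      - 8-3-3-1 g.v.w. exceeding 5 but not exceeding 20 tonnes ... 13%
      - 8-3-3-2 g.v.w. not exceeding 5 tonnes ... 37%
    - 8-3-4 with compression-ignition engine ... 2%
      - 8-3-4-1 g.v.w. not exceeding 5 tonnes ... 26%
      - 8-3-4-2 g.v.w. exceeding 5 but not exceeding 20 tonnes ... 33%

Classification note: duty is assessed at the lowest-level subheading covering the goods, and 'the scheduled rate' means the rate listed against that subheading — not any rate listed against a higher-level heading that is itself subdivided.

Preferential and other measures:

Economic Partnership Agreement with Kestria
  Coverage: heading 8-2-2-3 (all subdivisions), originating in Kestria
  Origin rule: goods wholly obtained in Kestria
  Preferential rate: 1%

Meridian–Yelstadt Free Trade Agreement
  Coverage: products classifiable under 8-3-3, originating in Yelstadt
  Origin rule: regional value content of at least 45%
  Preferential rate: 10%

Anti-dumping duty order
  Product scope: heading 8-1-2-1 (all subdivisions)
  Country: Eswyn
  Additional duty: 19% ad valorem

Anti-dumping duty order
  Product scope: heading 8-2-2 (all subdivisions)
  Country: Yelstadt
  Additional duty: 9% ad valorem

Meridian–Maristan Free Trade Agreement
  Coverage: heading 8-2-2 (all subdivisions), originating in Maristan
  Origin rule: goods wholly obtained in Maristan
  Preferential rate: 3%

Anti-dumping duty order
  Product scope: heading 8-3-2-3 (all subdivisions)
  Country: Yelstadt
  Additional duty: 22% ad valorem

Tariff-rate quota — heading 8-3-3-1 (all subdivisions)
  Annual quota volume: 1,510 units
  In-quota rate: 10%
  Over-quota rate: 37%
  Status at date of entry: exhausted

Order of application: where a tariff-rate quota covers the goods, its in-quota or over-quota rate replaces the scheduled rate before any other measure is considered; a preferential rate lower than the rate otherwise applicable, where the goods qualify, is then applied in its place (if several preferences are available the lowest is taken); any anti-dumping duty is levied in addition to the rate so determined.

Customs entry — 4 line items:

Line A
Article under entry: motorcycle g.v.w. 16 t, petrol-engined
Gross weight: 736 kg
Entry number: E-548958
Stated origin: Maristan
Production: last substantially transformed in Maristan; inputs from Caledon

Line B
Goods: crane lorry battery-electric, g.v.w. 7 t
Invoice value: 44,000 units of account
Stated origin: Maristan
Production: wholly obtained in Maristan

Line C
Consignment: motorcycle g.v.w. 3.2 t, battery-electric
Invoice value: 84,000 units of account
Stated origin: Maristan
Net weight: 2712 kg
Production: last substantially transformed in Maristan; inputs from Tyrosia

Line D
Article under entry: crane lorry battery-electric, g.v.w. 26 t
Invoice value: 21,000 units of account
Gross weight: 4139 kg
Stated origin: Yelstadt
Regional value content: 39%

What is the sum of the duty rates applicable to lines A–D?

Line A: motorcycle → 8-3; petrol-engined → 8-3-1; g.v.w. 16 t → 8-3-1-2. Scheduled 14%. Maristan agreement on 8-2-2: 8-3-1-2 not covered. → 14%.
Line B: crane lorry → 8-2; battery-electric → 8-2-2; g.v.w. 7 t → 8-2-2-3. Scheduled 35%. Maristan agreement on 8-2-2: wholly obtained → 3% available; preferential 3%. → 3%.
Line C: motorcycle → 8-3; battery-electric → 8-3-2; g.v.w. 3.2 t → 8-3-2-1. Scheduled 2%. Maristan agreement on 8-2-2: 8-3-2-1 not covered. → 2%.
Line D: crane lorry → 8-2; battery-electric → 8-2-2; g.v.w. 26 t → 8-2-2-2. Scheduled 17%. Yelstadt agreement on 8-3-3: 8-2-2-2 not covered; anti-dumping (Yelstadt, 8-2-2): +9%; total 17% + 9% = 26%. → 26%.
Sum: 14% + 3% + 2% + 26% = 45%.

45%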